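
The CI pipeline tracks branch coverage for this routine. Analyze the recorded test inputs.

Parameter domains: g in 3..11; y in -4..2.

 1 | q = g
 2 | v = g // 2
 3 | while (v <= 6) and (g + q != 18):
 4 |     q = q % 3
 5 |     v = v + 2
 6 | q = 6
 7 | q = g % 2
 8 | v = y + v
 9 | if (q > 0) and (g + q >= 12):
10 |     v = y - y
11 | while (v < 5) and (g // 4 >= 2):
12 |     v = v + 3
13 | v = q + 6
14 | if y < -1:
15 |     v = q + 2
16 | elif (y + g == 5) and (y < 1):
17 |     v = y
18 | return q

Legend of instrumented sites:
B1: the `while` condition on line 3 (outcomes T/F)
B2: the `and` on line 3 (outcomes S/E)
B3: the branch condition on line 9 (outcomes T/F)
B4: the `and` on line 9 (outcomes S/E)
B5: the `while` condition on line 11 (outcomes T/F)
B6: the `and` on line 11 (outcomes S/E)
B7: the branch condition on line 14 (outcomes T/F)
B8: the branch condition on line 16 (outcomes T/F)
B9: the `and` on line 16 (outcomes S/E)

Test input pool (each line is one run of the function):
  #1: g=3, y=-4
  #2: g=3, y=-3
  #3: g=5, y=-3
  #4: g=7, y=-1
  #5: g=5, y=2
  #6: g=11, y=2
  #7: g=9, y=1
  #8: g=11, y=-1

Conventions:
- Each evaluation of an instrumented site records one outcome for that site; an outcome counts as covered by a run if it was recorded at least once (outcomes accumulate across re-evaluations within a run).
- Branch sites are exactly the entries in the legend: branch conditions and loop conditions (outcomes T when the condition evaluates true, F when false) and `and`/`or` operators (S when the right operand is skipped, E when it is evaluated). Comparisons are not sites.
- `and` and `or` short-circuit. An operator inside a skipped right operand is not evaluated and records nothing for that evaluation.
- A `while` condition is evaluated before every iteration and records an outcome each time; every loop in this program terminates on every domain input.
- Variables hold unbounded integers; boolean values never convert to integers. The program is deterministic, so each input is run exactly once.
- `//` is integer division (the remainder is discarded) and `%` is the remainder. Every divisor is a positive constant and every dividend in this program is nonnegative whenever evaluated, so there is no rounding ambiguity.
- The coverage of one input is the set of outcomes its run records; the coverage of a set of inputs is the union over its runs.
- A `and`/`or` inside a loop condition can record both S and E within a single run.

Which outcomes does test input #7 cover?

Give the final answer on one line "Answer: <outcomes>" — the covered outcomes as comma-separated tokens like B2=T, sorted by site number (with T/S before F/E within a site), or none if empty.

Event log for input #7 (g=9, y=1):
  B2->E, B1->F, B4->E, B3->F, B6->S, B5->F, B7->F, B9->S, B8->F
as a set, this run covers: B1=F, B2=E, B3=F, B4=E, B5=F, B6=S, B7=F, B8=F, B9=S

Answer: B1=F, B2=E, B3=F, B4=E, B5=F, B6=S, B7=F, B8=F, B9=S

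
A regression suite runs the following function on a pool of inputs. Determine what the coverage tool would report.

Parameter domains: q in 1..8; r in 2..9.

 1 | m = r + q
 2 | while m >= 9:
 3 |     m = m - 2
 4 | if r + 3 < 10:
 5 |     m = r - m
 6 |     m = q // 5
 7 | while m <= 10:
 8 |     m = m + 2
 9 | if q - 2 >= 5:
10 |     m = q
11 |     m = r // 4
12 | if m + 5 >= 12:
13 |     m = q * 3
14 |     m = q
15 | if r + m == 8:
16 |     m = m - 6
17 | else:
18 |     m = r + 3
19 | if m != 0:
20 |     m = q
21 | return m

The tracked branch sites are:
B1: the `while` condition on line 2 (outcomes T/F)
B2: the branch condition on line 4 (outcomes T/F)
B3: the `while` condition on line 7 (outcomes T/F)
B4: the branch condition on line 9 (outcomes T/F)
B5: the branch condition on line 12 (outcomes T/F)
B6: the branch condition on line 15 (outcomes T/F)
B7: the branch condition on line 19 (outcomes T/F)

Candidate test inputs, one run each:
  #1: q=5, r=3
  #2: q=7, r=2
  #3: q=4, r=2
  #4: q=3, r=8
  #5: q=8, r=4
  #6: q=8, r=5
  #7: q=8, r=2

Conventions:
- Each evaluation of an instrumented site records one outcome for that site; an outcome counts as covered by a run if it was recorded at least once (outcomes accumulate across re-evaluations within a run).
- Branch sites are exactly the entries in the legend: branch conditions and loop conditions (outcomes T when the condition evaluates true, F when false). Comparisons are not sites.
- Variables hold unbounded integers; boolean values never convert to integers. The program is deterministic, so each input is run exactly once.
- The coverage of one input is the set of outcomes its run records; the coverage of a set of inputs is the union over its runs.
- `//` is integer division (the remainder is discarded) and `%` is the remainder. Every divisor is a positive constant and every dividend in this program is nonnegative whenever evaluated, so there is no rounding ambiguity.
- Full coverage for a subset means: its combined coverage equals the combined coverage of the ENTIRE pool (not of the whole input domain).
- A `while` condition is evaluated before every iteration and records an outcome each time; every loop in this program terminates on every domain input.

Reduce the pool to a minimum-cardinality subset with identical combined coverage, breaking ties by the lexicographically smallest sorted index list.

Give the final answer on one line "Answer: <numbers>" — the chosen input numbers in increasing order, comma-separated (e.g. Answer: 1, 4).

input #1, q=5, r=3: events B1->F, B2->T, B3->T, B3->T, B3->T, B3->T, B3->T, B3->F, B4->F, B5->T, B6->T, B7->T; outcomes B1=F, B2=T, B3=T, B3=F, B4=F, B5=T, B6=T, B7=T
input #2, q=7, r=2: events B1->T, B1->F, B2->T, B3->T, B3->T, B3->T, B3->T, B3->T, B3->F, B4->T, B5->F, B6->F, B7->T; outcomes B1=T, B1=F, B2=T, B3=T, B3=F, B4=T, B5=F, B6=F, B7=T
input #3, q=4, r=2: events B1->F, B2->T, B3->T, B3->T, B3->T, B3->T, B3->T, B3->T, B3->F, B4->F, B5->T, B6->F, B7->T; outcomes B1=F, B2=T, B3=T, B3=F, B4=F, B5=T, B6=F, B7=T
input #4, q=3, r=8: events B1->T, B1->T, B1->F, B2->F, B3->T, B3->T, B3->F, B4->F, B5->T, B6->F, B7->T; outcomes B1=T, B1=F, B2=F, B3=T, B3=F, B4=F, B5=T, B6=F, B7=T
input #5, q=8, r=4: events B1->T, B1->T, B1->F, B2->T, B3->T, B3->T, B3->T, B3->T, B3->T, B3->F, B4->T, B5->F, B6->F, B7->T; outcomes B1=T, B1=F, B2=T, B3=T, B3=F, B4=T, B5=F, B6=F, B7=T
input #6, q=8, r=5: events B1->T, B1->T, B1->T, B1->F, B2->T, B3->T, B3->T, B3->T, B3->T, B3->T, B3->F, B4->T, B5->F, B6->F, ...; outcomes B1=T, B1=F, B2=T, B3=T, B3=F, B4=T, B5=F, B6=F, B7=T
input #7, q=8, r=2: events B1->T, B1->F, B2->T, B3->T, B3->T, B3->T, B3->T, B3->T, B3->F, B4->T, B5->F, B6->F, B7->T; outcomes B1=T, B1=F, B2=T, B3=T, B3=F, B4=T, B5=F, B6=F, B7=T
pool-wide coverage (13 outcomes): B1=T, B1=F, B2=T, B2=F, B3=T, B3=F, B4=T, B4=F, B5=T, B5=F, B6=T, B6=F, B7=T
every size-1 subset falls short of the 13 outcomes (best: 9/13)
every size-2 subset falls short of the 13 outcomes (best: 12/13)
at size 3, {1, 2, 4} reaches all 13 outcomes; every lexicographically earlier size-3 subset fails

Answer: 1, 2, 4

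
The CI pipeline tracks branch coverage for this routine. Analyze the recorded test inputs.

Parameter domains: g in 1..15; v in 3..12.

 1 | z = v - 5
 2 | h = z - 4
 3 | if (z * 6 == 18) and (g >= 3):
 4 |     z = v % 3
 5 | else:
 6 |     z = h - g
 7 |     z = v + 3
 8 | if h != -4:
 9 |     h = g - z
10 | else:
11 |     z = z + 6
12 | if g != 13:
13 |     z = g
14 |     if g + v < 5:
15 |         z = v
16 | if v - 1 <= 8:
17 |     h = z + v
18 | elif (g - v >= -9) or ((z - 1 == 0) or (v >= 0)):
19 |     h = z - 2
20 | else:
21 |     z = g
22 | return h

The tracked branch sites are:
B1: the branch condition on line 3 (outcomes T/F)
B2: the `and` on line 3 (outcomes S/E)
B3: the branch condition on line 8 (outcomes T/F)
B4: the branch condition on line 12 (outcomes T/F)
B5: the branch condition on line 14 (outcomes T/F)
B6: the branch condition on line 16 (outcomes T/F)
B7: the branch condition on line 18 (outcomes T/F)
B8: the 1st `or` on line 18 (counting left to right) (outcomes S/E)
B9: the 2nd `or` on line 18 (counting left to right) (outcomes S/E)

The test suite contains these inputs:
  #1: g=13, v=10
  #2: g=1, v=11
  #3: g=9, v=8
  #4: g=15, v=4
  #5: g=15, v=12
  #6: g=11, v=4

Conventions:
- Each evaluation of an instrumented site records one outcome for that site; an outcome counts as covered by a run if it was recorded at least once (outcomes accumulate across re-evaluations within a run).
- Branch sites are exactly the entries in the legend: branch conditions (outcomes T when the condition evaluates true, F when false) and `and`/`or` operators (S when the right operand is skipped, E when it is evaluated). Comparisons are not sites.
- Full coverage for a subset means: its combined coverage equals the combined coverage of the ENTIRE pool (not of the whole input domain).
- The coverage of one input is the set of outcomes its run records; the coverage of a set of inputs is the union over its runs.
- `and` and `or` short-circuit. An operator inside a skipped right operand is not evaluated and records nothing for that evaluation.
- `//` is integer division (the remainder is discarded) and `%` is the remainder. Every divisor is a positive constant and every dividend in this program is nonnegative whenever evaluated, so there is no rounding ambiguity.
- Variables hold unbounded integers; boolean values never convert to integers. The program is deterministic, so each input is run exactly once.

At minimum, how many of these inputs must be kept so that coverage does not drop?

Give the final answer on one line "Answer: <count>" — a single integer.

input #1 (g=13, v=10): events B2->S, B1->F, B3->T, B4->F, B6->F, B8->S, B7->T; covers B1=F, B2=S, B3=T, B4=F, B6=F, B7=T, B8=S
input #2 (g=1, v=11): events B2->S, B1->F, B3->T, B4->T, B5->F, B6->F, B8->E, B9->S, B7->T; covers B1=F, B2=S, B3=T, B4=T, B5=F, B6=F, B7=T, B8=E, B9=S
input #3 (g=9, v=8): events B2->E, B1->T, B3->T, B4->T, B5->F, B6->T; covers B1=T, B2=E, B3=T, B4=T, B5=F, B6=T
input #4 (g=15, v=4): events B2->S, B1->F, B3->T, B4->T, B5->F, B6->T; covers B1=F, B2=S, B3=T, B4=T, B5=F, B6=T
input #5 (g=15, v=12): events B2->S, B1->F, B3->T, B4->T, B5->F, B6->F, B8->S, B7->T; covers B1=F, B2=S, B3=T, B4=T, B5=F, B6=F, B7=T, B8=S
input #6 (g=11, v=4): events B2->S, B1->F, B3->T, B4->T, B5->F, B6->T; covers B1=F, B2=S, B3=T, B4=T, B5=F, B6=T
pool-wide coverage (14 outcomes): B1=T, B1=F, B2=S, B2=E, B3=T, B4=T, B4=F, B5=F, B6=T, B6=F, B7=T, B8=S, B8=E, B9=S
size 1 is not enough: best union over all size-1 subsets is 9/14
size 2 is not enough: best union over all size-2 subsets is 12/14
at size 3, {1, 2, 3} reaches all 14 outcomes; every lexicographically earlier size-3 subset fails

Answer: 3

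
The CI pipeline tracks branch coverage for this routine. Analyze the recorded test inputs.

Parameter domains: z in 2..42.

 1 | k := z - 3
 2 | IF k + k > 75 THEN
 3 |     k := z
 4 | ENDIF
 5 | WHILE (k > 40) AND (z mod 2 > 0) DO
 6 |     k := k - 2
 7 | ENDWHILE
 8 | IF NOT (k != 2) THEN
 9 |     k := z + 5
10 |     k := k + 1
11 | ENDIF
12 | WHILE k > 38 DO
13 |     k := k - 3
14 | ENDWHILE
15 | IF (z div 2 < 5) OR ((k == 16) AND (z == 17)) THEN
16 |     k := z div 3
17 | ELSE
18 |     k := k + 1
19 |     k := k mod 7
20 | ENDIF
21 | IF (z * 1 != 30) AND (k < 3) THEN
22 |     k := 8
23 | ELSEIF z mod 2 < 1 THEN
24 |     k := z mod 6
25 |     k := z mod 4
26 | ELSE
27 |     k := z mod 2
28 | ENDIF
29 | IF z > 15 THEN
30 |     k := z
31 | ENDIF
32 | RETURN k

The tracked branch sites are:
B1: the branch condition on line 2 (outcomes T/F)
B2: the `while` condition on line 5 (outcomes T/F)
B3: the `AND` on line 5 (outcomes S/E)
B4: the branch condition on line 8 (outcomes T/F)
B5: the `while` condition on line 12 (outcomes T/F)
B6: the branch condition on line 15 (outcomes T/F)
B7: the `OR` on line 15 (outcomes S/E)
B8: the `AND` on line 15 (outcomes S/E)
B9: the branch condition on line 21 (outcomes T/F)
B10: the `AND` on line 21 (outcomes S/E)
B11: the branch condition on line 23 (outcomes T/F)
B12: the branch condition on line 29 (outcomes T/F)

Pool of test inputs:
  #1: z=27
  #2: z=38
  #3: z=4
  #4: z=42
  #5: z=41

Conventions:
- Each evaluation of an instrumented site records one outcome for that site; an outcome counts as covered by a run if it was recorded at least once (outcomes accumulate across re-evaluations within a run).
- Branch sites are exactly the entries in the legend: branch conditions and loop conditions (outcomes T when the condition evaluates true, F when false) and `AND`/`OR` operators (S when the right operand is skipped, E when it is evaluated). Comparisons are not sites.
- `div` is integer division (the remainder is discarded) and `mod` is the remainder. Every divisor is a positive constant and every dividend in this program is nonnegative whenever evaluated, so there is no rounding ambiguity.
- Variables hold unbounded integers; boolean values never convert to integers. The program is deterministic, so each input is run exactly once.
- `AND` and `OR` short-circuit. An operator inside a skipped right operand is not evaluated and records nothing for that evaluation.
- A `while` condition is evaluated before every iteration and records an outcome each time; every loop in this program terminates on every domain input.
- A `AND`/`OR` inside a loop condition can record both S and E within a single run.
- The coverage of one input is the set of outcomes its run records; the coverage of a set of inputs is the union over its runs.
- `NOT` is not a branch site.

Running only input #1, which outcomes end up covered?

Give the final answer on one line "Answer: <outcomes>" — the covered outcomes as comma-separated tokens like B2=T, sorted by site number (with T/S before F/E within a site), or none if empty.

Event log for input #1 (z=27):
  B1->F, B3->S, B2->F, B4->F, B5->F, B7->E, B8->S, B6->F, B10->E, B9->F
  B11->F, B12->T
as a set, this run covers: B1=F, B2=F, B3=S, B4=F, B5=F, B6=F, B7=E, B8=S, B9=F, B10=E, B11=F, B12=T

Answer: B1=F, B2=F, B3=S, B4=F, B5=F, B6=F, B7=E, B8=S, B9=F, B10=E, B11=F, B12=T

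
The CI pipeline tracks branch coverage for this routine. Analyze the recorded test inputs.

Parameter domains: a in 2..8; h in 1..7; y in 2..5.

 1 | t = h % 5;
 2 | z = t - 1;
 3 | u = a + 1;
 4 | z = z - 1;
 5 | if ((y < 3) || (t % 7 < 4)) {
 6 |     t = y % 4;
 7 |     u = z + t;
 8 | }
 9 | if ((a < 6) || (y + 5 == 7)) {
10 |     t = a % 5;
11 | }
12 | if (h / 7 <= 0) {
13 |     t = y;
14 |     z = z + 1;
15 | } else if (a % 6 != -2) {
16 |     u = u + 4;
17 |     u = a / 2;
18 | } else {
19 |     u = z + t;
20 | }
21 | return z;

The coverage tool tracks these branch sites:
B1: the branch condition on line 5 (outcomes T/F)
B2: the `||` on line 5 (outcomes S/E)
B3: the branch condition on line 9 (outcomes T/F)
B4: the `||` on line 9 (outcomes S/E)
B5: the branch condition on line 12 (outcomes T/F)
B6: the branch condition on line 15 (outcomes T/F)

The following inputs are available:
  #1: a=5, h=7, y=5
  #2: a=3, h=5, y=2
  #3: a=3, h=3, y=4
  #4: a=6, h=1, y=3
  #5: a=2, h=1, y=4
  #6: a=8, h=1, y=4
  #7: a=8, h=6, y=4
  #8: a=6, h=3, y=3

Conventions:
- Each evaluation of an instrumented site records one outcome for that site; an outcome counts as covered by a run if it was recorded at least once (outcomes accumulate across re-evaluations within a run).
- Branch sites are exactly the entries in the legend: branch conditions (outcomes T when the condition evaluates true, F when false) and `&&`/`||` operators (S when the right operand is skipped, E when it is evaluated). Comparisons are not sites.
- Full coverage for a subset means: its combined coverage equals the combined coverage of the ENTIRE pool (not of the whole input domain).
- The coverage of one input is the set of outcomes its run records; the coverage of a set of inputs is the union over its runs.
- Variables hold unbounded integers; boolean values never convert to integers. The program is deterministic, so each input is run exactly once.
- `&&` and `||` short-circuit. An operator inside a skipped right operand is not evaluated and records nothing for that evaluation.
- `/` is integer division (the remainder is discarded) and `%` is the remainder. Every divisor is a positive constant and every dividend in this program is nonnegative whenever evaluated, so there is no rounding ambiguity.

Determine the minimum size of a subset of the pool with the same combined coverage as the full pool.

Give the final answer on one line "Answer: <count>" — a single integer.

input #1 (a=5, h=7, y=5): events B2->E, B1->T, B4->S, B3->T, B5->F, B6->T; covers B1=T, B2=E, B3=T, B4=S, B5=F, B6=T
input #2 (a=3, h=5, y=2): events B2->S, B1->T, B4->S, B3->T, B5->T; covers B1=T, B2=S, B3=T, B4=S, B5=T
input #3 (a=3, h=3, y=4): events B2->E, B1->T, B4->S, B3->T, B5->T; covers B1=T, B2=E, B3=T, B4=S, B5=T
input #4 (a=6, h=1, y=3): events B2->E, B1->T, B4->E, B3->F, B5->T; covers B1=T, B2=E, B3=F, B4=E, B5=T
input #5 (a=2, h=1, y=4): events B2->E, B1->T, B4->S, B3->T, B5->T; covers B1=T, B2=E, B3=T, B4=S, B5=T
input #6 (a=8, h=1, y=4): events B2->E, B1->T, B4->E, B3->F, B5->T; covers B1=T, B2=E, B3=F, B4=E, B5=T
input #7 (a=8, h=6, y=4): events B2->E, B1->T, B4->E, B3->F, B5->T; covers B1=T, B2=E, B3=F, B4=E, B5=T
input #8 (a=6, h=3, y=3): events B2->E, B1->T, B4->E, B3->F, B5->T; covers B1=T, B2=E, B3=F, B4=E, B5=T
together the pool reaches 10 outcomes: B1=T, B2=S, B2=E, B3=T, B3=F, B4=S, B4=E, B5=T, B5=F, B6=T
no size-1 subset reaches all 10 outcomes (best union: 6/10)
no size-2 subset reaches all 10 outcomes (best union: 9/10)
the canonical winner is {1, 2, 4}: size 3, full 10-outcome coverage, earliest index list among size-3 covers

Answer: 3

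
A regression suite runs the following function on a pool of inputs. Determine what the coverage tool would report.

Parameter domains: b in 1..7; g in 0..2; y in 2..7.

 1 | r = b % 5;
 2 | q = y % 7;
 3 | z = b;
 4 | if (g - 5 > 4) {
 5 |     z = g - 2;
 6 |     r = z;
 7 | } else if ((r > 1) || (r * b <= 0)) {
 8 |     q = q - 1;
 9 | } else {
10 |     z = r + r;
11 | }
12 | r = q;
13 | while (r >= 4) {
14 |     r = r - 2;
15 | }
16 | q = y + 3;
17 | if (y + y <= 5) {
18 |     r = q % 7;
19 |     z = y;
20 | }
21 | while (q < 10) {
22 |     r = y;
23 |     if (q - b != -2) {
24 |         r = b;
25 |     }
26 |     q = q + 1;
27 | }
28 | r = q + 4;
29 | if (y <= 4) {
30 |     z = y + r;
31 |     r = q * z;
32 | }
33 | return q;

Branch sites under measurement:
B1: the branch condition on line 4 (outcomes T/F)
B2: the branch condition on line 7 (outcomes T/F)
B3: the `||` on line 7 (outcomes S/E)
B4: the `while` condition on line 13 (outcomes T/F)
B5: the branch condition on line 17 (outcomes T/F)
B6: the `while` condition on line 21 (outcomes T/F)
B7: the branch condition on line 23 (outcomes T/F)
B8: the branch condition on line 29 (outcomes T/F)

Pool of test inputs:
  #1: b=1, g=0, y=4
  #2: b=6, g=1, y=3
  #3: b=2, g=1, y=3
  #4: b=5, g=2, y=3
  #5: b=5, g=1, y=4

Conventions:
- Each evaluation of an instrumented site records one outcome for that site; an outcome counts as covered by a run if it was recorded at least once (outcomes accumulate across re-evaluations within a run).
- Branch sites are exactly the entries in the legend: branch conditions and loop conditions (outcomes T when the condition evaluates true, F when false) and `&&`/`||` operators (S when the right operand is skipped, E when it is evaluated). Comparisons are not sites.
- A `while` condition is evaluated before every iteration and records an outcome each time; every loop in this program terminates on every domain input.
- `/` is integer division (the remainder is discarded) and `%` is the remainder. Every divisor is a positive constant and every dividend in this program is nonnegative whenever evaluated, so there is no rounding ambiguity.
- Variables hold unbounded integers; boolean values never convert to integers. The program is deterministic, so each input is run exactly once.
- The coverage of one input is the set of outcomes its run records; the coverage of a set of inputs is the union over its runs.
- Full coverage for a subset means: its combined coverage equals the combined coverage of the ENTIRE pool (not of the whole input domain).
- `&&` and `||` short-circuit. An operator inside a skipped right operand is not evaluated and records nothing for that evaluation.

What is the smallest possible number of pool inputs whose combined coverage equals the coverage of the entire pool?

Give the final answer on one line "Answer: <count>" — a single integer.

input #1 (b=1, g=0, y=4): events B1->F, B3->E, B2->F, B4->T, B4->F, B5->F, B6->T, B7->T, B6->T, B7->T, B6->T, B7->T, B6->F, B8->T; covers B1=F, B2=F, B3=E, B4=T, B4=F, B5=F, B6=T, B6=F, B7=T, B8=T
input #2 (b=6, g=1, y=3): events B1->F, B3->E, B2->F, B4->F, B5->F, B6->T, B7->T, B6->T, B7->T, B6->T, B7->T, B6->T, B7->T, B6->F, ...; covers B1=F, B2=F, B3=E, B4=F, B5=F, B6=T, B6=F, B7=T, B8=T
input #3 (b=2, g=1, y=3): events B1->F, B3->S, B2->T, B4->F, B5->F, B6->T, B7->T, B6->T, B7->T, B6->T, B7->T, B6->T, B7->T, B6->F, ...; covers B1=F, B2=T, B3=S, B4=F, B5=F, B6=T, B6=F, B7=T, B8=T
input #4 (b=5, g=2, y=3): events B1->F, B3->E, B2->T, B4->F, B5->F, B6->T, B7->T, B6->T, B7->T, B6->T, B7->T, B6->T, B7->T, B6->F, ...; covers B1=F, B2=T, B3=E, B4=F, B5=F, B6=T, B6=F, B7=T, B8=T
input #5 (b=5, g=1, y=4): events B1->F, B3->E, B2->T, B4->F, B5->F, B6->T, B7->T, B6->T, B7->T, B6->T, B7->T, B6->F, B8->T; covers B1=F, B2=T, B3=E, B4=F, B5=F, B6=T, B6=F, B7=T, B8=T
the full pool covers 12 outcomes: B1=F, B2=T, B2=F, B3=S, B3=E, B4=T, B4=F, B5=F, B6=T, B6=F, B7=T, B8=T
no size-1 subset reaches all 12 outcomes (best union: 10/12)
inputs {1, 3} (size 2) cover everything; no size-2 subset with a lexicographically smaller index list covers all 12

Answer: 2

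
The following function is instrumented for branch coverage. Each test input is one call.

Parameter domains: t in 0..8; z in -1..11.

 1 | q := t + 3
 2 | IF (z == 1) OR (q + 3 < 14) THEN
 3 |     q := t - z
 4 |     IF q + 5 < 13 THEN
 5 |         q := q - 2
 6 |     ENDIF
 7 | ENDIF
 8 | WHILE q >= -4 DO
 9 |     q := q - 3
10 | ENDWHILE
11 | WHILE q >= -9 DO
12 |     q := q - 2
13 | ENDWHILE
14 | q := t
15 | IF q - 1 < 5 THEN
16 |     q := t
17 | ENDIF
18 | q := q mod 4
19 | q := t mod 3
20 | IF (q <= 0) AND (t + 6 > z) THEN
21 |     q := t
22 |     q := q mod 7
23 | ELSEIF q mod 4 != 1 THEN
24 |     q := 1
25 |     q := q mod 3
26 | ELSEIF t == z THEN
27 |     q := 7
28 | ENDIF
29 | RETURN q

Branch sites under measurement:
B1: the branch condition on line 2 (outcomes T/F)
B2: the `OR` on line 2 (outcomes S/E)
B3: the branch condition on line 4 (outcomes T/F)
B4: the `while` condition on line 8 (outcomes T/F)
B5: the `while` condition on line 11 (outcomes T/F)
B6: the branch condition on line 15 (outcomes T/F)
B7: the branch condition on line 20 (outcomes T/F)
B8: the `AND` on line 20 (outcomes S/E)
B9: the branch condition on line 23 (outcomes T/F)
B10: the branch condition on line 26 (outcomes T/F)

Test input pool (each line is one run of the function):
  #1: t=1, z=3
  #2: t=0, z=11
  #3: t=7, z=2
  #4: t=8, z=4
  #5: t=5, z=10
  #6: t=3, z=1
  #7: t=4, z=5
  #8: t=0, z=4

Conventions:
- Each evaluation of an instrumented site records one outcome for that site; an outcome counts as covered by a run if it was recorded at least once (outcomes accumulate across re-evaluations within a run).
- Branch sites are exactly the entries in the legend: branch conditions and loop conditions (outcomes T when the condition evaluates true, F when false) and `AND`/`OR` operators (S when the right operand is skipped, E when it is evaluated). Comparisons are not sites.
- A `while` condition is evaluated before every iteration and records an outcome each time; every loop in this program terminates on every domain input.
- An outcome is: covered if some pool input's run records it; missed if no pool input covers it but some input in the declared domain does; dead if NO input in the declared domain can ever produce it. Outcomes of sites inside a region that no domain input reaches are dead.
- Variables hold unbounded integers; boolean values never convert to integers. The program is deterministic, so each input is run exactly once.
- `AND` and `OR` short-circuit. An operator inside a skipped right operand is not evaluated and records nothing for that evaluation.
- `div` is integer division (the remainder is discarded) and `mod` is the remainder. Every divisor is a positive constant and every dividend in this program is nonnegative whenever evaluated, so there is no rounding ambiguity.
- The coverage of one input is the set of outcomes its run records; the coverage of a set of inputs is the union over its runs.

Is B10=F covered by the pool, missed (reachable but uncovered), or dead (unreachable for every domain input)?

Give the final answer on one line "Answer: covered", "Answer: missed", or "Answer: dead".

B10=F is recorded by pool input(s) 1, 3, 7 -> covered

Answer: covered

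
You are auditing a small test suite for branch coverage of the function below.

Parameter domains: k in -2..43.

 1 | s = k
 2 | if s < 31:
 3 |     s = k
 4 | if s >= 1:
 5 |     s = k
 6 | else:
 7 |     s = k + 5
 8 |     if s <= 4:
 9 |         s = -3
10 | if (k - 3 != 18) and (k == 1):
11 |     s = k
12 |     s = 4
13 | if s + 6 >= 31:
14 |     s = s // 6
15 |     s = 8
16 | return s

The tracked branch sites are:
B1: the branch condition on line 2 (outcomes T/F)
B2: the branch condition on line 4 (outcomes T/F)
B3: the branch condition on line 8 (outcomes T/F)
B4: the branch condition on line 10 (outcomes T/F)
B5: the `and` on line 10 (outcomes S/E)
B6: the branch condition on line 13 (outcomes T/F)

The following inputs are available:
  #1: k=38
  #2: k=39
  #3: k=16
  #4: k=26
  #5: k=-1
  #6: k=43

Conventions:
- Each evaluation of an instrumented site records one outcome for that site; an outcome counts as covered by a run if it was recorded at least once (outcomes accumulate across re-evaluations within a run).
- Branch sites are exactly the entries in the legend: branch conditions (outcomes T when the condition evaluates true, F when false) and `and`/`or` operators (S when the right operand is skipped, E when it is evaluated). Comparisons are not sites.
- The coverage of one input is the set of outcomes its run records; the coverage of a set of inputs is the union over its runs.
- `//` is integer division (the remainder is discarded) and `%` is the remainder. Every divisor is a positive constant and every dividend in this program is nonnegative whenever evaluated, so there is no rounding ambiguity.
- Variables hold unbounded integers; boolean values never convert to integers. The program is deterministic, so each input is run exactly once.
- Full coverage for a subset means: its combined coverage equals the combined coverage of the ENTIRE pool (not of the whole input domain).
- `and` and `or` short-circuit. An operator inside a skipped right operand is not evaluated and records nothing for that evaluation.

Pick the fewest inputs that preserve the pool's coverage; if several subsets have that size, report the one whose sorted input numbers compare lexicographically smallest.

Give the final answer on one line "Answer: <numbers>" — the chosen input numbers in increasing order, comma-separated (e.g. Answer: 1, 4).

run #1 (k=38) runs B1->F, B2->T, B5->E, B4->F, B6->T; records B1=F, B2=T, B4=F, B5=E, B6=T
run #2 (k=39) runs B1->F, B2->T, B5->E, B4->F, B6->T; records B1=F, B2=T, B4=F, B5=E, B6=T
run #3 (k=16) runs B1->T, B2->T, B5->E, B4->F, B6->F; records B1=T, B2=T, B4=F, B5=E, B6=F
run #4 (k=26) runs B1->T, B2->T, B5->E, B4->F, B6->T; records B1=T, B2=T, B4=F, B5=E, B6=T
run #5 (k=-1) runs B1->T, B2->F, B3->T, B5->E, B4->F, B6->F; records B1=T, B2=F, B3=T, B4=F, B5=E, B6=F
run #6 (k=43) runs B1->F, B2->T, B5->E, B4->F, B6->T; records B1=F, B2=T, B4=F, B5=E, B6=T
together the pool reaches 9 outcomes: B1=T, B1=F, B2=T, B2=F, B3=T, B4=F, B5=E, B6=T, B6=F
size 1 is not enough: best union over all size-1 subsets is 6/9
size 2: inputs {1, 5} cover all 9 outcomes, and no lexicographically smaller subset of this size does

Answer: 1, 5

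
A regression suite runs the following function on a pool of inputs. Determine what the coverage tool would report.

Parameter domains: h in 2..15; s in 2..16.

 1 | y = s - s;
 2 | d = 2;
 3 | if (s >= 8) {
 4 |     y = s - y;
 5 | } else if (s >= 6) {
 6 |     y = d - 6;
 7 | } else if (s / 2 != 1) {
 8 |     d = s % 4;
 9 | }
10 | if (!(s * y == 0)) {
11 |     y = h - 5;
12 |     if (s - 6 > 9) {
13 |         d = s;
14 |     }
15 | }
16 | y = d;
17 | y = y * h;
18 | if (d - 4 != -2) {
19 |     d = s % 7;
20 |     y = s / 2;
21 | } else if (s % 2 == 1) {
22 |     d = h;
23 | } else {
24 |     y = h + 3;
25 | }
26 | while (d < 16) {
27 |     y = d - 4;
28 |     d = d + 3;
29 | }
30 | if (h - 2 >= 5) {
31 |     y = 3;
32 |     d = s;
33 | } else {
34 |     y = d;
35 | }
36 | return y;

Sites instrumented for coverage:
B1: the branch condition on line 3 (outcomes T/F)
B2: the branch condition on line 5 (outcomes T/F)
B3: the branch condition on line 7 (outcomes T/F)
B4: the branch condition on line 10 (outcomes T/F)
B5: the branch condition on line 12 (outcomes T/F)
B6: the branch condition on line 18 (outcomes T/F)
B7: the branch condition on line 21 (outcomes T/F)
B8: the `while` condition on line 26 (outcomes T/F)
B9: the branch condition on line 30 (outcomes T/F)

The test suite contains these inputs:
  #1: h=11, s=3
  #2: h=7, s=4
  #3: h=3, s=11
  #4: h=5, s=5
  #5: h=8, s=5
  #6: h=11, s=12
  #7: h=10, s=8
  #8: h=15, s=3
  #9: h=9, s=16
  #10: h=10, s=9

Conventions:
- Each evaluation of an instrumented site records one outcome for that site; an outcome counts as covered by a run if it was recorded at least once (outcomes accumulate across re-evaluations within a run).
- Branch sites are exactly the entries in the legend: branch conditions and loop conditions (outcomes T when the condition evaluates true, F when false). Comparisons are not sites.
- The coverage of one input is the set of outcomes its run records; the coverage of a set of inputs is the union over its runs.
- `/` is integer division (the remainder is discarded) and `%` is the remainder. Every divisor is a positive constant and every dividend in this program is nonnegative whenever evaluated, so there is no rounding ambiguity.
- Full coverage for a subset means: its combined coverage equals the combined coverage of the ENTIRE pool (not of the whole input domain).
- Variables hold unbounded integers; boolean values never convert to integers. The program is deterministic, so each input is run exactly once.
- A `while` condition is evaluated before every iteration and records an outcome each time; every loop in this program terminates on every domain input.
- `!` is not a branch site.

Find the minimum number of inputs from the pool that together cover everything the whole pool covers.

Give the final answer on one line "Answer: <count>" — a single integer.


#1 (h=11, s=3) -> covered: B1=F, B2=F, B3=F, B4=F, B6=F, B7=T, B8=T, B8=F, B9=T
#2 (h=7, s=4) -> covered: B1=F, B2=F, B3=T, B4=F, B6=T, B8=T, B8=F, B9=T
#3 (h=3, s=11) -> covered: B1=T, B4=T, B5=F, B6=F, B7=T, B8=T, B8=F, B9=F
#4 (h=5, s=5) -> covered: B1=F, B2=F, B3=T, B4=F, B6=T, B8=T, B8=F, B9=F
#5 (h=8, s=5) -> covered: B1=F, B2=F, B3=T, B4=F, B6=T, B8=T, B8=F, B9=T
#6 (h=11, s=12) -> covered: B1=T, B4=T, B5=F, B6=F, B7=F, B8=T, B8=F, B9=T
#7 (h=10, s=8) -> covered: B1=T, B4=T, B5=F, B6=F, B7=F, B8=T, B8=F, B9=T
#8 (h=15, s=3) -> covered: B1=F, B2=F, B3=F, B4=F, B6=F, B7=T, B8=T, B8=F, B9=T
#9 (h=9, s=16) -> covered: B1=T, B4=T, B5=T, B6=T, B8=T, B8=F, B9=T
#10 (h=10, s=9) -> covered: B1=T, B4=T, B5=F, B6=F, B7=T, B8=T, B8=F, B9=T
the full pool covers 17 outcomes: B1=T, B1=F, B2=F, B3=T, B3=F, B4=T, B4=F, B5=T, B5=F, B6=T, B6=F, B7=T, B7=F, B8=T, B8=F, B9=T, B9=F
size 1 is not enough: best union over all size-1 subsets is 9/17
size 2 is not enough: best union over all size-2 subsets is 14/17
size 3 is not enough: best union over all size-3 subsets is 16/17
the canonical winner is {1, 4, 6, 9}: size 4, full 17-outcome coverage, earliest index list among size-4 covers
Answer: 4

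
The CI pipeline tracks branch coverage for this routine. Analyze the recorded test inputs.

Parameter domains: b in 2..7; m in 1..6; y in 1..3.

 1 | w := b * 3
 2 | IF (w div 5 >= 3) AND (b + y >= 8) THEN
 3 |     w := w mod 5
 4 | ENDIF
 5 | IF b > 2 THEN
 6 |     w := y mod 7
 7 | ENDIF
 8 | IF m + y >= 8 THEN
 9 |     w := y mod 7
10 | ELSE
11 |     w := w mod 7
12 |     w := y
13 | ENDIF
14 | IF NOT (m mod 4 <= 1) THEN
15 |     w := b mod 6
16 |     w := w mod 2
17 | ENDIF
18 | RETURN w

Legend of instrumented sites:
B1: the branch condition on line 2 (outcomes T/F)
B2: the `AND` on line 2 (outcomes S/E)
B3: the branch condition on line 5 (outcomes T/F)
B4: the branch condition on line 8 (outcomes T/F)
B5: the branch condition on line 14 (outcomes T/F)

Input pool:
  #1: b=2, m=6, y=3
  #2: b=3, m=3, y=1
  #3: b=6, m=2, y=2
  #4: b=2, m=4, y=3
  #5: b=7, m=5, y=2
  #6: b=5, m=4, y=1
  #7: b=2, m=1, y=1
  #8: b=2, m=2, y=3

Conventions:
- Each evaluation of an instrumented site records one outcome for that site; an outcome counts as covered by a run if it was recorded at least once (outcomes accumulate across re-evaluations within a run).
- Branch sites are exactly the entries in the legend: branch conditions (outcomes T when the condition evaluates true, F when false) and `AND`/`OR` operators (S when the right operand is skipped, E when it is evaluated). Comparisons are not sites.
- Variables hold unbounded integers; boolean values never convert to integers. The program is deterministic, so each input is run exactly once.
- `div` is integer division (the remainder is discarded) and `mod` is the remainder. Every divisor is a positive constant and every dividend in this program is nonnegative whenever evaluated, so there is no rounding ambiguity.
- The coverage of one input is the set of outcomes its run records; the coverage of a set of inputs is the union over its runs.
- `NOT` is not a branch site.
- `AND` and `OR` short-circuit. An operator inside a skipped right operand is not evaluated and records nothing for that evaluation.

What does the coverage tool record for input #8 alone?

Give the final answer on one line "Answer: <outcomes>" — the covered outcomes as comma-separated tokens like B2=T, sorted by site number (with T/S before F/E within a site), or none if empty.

Running input #8 (b=2, m=2, y=3), event by event:
  B2->S, B1->F, B3->F, B4->F, B5->T
as a set, this run covers: B1=F, B2=S, B3=F, B4=F, B5=T

Answer: B1=F, B2=S, B3=F, B4=F, B5=T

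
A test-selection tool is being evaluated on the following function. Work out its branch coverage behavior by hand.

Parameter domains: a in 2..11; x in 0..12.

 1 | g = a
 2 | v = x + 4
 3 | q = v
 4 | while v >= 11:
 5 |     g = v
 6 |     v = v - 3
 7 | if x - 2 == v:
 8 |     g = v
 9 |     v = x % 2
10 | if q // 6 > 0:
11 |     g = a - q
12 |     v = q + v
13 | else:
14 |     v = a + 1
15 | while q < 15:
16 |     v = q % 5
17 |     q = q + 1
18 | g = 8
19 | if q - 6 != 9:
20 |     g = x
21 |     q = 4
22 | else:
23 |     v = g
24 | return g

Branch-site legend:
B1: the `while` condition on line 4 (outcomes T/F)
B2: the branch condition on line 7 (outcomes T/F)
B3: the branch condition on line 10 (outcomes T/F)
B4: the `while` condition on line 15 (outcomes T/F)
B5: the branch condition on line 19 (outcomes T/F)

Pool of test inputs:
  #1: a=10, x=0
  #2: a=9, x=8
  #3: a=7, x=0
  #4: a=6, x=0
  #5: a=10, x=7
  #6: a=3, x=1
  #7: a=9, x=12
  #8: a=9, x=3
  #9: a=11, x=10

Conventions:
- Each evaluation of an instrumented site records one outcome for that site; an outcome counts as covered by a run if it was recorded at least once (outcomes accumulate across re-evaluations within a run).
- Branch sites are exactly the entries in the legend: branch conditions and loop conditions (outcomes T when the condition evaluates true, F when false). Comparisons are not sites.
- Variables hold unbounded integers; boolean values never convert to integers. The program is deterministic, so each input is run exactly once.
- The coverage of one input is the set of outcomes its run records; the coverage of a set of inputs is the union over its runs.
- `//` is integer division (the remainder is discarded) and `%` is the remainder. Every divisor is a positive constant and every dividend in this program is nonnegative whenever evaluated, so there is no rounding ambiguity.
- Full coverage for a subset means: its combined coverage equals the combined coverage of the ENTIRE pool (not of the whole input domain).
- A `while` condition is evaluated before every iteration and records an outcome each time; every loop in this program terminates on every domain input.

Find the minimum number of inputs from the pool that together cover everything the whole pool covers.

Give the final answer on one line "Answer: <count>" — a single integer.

run #1 (a=10, x=0) runs B1->F, B2->F, B3->F, B4->T, B4->T, B4->T, B4->T, B4->T, B4->T, B4->T, B4->T, B4->T, B4->T, B4->T, ...; records B1=F, B2=F, B3=F, B4=T, B4=F, B5=F
run #2 (a=9, x=8) runs B1->T, B1->F, B2->F, B3->T, B4->T, B4->T, B4->T, B4->F, B5->F; records B1=T, B1=F, B2=F, B3=T, B4=T, B4=F, B5=F
run #3 (a=7, x=0) runs B1->F, B2->F, B3->F, B4->T, B4->T, B4->T, B4->T, B4->T, B4->T, B4->T, B4->T, B4->T, B4->T, B4->T, ...; records B1=F, B2=F, B3=F, B4=T, B4=F, B5=F
run #4 (a=6, x=0) runs B1->F, B2->F, B3->F, B4->T, B4->T, B4->T, B4->T, B4->T, B4->T, B4->T, B4->T, B4->T, B4->T, B4->T, ...; records B1=F, B2=F, B3=F, B4=T, B4=F, B5=F
run #5 (a=10, x=7) runs B1->T, B1->F, B2->F, B3->T, B4->T, B4->T, B4->T, B4->T, B4->F, B5->F; records B1=T, B1=F, B2=F, B3=T, B4=T, B4=F, B5=F
run #6 (a=3, x=1) runs B1->F, B2->F, B3->F, B4->T, B4->T, B4->T, B4->T, B4->T, B4->T, B4->T, B4->T, B4->T, B4->T, B4->F, ...; records B1=F, B2=F, B3=F, B4=T, B4=F, B5=F
run #7 (a=9, x=12) runs B1->T, B1->T, B1->F, B2->T, B3->T, B4->F, B5->T; records B1=T, B1=F, B2=T, B3=T, B4=F, B5=T
run #8 (a=9, x=3) runs B1->F, B2->F, B3->T, B4->T, B4->T, B4->T, B4->T, B4->T, B4->T, B4->T, B4->T, B4->F, B5->F; records B1=F, B2=F, B3=T, B4=T, B4=F, B5=F
run #9 (a=11, x=10) runs B1->T, B1->T, B1->F, B2->T, B3->T, B4->T, B4->F, B5->F; records B1=T, B1=F, B2=T, B3=T, B4=T, B4=F, B5=F
together the pool reaches 10 outcomes: B1=T, B1=F, B2=T, B2=F, B3=T, B3=F, B4=T, B4=F, B5=T, B5=F
no size-1 subset reaches all 10 outcomes (best union: 7/10)
at size 2, {1, 7} reaches all 10 outcomes; every lexicographically earlier size-2 subset fails

Answer: 2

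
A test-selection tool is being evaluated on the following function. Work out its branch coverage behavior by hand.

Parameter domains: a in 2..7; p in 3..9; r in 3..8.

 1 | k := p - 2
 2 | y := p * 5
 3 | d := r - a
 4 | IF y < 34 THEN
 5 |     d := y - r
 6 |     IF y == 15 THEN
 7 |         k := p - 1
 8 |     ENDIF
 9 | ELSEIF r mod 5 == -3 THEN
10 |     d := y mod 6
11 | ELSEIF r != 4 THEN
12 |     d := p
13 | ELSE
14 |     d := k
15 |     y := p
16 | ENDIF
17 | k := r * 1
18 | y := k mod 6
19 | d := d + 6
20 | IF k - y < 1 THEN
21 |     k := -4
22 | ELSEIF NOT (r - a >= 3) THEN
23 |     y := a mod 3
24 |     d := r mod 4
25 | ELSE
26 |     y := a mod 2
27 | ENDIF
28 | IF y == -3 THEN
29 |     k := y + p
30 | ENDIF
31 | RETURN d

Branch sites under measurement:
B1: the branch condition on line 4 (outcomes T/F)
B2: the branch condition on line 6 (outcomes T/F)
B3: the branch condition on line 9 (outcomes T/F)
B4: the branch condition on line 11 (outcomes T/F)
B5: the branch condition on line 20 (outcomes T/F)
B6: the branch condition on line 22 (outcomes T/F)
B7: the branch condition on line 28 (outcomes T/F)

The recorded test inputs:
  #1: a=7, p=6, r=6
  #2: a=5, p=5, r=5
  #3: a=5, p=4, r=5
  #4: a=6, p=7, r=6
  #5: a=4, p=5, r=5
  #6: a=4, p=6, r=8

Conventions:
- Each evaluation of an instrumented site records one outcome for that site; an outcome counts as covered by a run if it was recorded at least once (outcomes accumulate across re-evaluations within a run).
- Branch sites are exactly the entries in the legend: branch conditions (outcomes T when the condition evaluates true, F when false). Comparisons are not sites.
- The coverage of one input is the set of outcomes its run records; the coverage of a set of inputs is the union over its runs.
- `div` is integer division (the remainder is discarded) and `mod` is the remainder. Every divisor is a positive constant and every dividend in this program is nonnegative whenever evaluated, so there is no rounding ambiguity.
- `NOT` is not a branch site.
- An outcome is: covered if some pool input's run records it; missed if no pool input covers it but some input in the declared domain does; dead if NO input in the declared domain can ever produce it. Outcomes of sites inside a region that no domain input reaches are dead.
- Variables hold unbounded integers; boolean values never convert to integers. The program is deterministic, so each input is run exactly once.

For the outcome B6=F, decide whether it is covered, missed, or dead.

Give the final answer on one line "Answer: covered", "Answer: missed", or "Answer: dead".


B6=F is recorded by pool input(s) 6 -> covered
Answer: covered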